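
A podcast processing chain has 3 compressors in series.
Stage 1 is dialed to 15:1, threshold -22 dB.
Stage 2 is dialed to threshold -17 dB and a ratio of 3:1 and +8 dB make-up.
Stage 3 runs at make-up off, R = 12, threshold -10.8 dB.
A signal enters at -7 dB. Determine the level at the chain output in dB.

Stage 1: overshoot 15 dB → 15/15 = 1 dB → -21 dB.
Stage 2: below threshold (-21 ≤ -17); passes unchanged; make-up brings it to -13 dB.
Stage 3: -13 dB is at or below the -10.8 dB threshold — no compression; output -13 dB.

-13 dB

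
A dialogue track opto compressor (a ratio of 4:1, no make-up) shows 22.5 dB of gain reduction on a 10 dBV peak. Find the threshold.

-20 dBV

Input is 30 dB above T (since output overshoot × R = input overshoot: (-12.5 − T)·4 = 10 − T gives T = -20 dBV).
Check: -20 + (10 − (-20))/4 = -20 + 7.5 = -12.5 dBV. ✓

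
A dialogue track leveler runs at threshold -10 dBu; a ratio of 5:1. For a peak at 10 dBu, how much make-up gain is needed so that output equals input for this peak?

Overshoot 20 dB → 20/5 = 4 dB after compression, so the compressed level is -10 + 4 = -6 dBu.
Make-up = target − compressed = 10 − (-6) = 16 dB.

16 dB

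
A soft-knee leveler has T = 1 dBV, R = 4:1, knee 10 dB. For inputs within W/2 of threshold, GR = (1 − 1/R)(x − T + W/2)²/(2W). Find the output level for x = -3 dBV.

-3.0375 dBV

x − T + W/2 = -3 − 1 + 5 = 1.
GR = (1 − 1/4) × 1² / 20 = 0.75 × 1 / 20 = 0.0375 dB.
Output = -3 − 0.0375 = -3.0375 dBV.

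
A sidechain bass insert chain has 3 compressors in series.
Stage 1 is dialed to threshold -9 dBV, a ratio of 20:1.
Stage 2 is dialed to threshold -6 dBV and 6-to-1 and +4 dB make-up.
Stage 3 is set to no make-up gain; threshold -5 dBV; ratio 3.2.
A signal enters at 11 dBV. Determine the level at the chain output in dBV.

-4.6875 dBV

Stage 1: 11 dBV is 20 dB over -9 dBV; at 20:1 that becomes 1 dB over, giving -8 dBV.
Stage 2: below threshold (-8 ≤ -6); passes unchanged; make-up brings it to -4 dBV.
Stage 3: 1 dB above -5 dBV, reduced 3.2:1 to 0.3125 dB above → -4.6875 dBV.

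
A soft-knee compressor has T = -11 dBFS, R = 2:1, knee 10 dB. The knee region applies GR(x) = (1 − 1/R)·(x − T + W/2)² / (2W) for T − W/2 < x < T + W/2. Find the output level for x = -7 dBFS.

-9.025 dBFS

x − T + W/2 = -7 − (-11) + 5 = 9.
GR = (1 − 1/2) × 9² / 20 = 0.5 × 81 / 20 = 2.025 dB.
Output = -7 − 2.025 = -9.025 dBFS.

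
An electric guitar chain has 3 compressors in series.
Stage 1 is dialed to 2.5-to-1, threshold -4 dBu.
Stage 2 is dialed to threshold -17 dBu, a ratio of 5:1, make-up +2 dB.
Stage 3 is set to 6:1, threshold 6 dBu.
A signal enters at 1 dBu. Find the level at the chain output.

Stage 1: 5 dB above -4 dBu, reduced 2.5:1 to 2 dB above → -2 dBu.
Stage 2: overshoot 15 dB → 15/5 = 3 dB → -14 dBu; +2 dB make-up → -12 dBu.
Stage 3: below threshold (-12 ≤ 6); passes unchanged; output -12 dBu.

-12 dBu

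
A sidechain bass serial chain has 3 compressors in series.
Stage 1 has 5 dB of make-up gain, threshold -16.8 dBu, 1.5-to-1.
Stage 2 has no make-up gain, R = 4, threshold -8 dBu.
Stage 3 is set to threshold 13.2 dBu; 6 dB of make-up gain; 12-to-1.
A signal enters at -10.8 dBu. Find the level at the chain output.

-1.95 dBu

Stage 1: -10.8 dBu is 6 dB over -16.8 dBu; at 1.5:1 that becomes 4 dB over, giving -12.8 dBu; +5 dB make-up → -7.8 dBu.
Stage 2: overshoot 0.2 dB → 0.2/4 = 0.05 dB → -7.95 dBu.
Stage 3: -7.95 dBu ≤ 13.2 dBu, so stage 3 doesn't engage; make-up brings it to -1.95 dBu.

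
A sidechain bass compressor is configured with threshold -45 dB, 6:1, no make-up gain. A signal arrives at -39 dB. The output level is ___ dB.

-44 dB

-39 dB sits 6 dB over threshold.
6:1 compression reduces that to 6/6 = 1 dB over.
So the level is -45 + 1 = -44 dB.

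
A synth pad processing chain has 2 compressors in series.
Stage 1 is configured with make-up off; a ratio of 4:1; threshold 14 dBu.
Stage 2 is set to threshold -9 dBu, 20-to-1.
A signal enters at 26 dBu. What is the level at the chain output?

Stage 1: 12 dB above 14 dBu, reduced 4:1 to 3 dB above → 17 dBu.
Stage 2: overshoot 26 dB → 26/20 = 1.3 dB → -7.7 dBu.

-7.7 dBu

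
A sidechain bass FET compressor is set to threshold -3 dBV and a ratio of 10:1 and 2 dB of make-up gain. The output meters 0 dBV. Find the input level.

Stripping the +2 dB make-up gives -2 dBV at the gain stage.
The compressed level sits -2 − (-3) = 1 dB over threshold.
Undo the ratio: input overshoot = 1 × 10 = 10 dB, giving input = 7 dBV.

7 dBV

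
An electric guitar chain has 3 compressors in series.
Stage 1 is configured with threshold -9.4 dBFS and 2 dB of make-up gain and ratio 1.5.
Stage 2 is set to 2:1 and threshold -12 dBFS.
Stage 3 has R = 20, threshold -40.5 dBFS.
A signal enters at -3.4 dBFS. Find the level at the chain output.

Stage 1: overshoot 6 dB → 6/1.5 = 4 dB → -5.4 dBFS; +2 dB make-up → -3.4 dBFS.
Stage 2: -3.4 dBFS is 8.6 dB over -12 dBFS; at 2:1 that becomes 4.3 dB over, giving -7.7 dBFS.
Stage 3: -7.7 dBFS is 32.8 dB over -40.5 dBFS; at 20:1 that becomes 1.64 dB over, giving -38.86 dBFS.

-38.86 dBFS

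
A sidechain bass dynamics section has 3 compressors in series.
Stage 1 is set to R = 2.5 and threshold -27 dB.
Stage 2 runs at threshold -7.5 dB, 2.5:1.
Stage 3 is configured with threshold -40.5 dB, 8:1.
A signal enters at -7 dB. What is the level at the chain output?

Stage 1: -7 dB is 20 dB over -27 dB; at 2.5:1 that becomes 8 dB over, giving -19 dB.
Stage 2: -19 dB ≤ -7.5 dB, so stage 2 doesn't engage; output -19 dB.
Stage 3: overshoot 21.5 dB → 21.5/8 = 2.6875 dB → -37.8125 dB.

-37.8125 dB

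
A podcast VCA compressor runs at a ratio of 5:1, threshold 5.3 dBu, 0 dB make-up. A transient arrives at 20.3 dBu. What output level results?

8.3 dBu

20.3 dBu sits 15 dB over threshold.
At 5:1 the overshoot is divided by 5, leaving 3 dB above threshold.
Output = 5.3 + 3 = 8.3 dBu.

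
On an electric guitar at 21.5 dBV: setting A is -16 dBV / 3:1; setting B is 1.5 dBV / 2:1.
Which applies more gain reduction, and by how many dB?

A, by 15 dB

A: 37.5 dB over, compressed to 12.5 dB over, so 25 dB of GR.
B: 20 dB over, compressed to 10 dB over, so 10 dB of GR.
A reduces 15 dB more.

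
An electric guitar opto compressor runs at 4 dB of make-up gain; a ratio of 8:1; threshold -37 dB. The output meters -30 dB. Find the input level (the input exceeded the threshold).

-13 dB

Remove make-up: -30 − 4 = -34 dB.
The compressed level sits -34 − (-37) = 3 dB over threshold.
Undo the ratio: input overshoot = 3 × 8 = 24 dB, giving input = -13 dB.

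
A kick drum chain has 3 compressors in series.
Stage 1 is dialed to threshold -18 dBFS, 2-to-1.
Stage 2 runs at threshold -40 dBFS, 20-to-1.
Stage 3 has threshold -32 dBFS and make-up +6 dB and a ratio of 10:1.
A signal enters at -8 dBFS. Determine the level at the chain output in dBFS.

Stage 1: 10 dB above -18 dBFS, reduced 2:1 to 5 dB above → -13 dBFS.
Stage 2: 27 dB above -40 dBFS, reduced 20:1 to 1.35 dB above → -38.65 dBFS.
Stage 3: -38.65 dBFS ≤ -32 dBFS, so stage 3 doesn't engage; make-up brings it to -32.65 dBFS.

-32.65 dBFS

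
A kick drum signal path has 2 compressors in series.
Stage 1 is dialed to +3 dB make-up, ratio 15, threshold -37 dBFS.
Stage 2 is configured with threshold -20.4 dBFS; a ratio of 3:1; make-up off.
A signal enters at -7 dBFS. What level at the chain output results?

-32 dBFS

Stage 1: 30 dB above -37 dBFS, reduced 15:1 to 2 dB above → -35 dBFS; +3 dB make-up → -32 dBFS.
Stage 2: -32 dBFS is at or below the -20.4 dBFS threshold — no compression; output -32 dBFS.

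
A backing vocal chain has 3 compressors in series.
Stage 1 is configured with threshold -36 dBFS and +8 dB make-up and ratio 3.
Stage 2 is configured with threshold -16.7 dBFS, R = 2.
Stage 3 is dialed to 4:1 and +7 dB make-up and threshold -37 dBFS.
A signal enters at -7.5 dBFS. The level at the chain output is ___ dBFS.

-25.375 dBFS

Stage 1: -7.5 dBFS is 28.5 dB over -36 dBFS; at 3:1 that becomes 9.5 dB over, giving -26.5 dBFS; +8 dB make-up → -18.5 dBFS.
Stage 2: below threshold (-18.5 ≤ -16.7); passes unchanged; output -18.5 dBFS.
Stage 3: -18.5 dBFS is 18.5 dB over -37 dBFS; at 4:1 that becomes 4.625 dB over, giving -32.375 dBFS; +7 dB make-up → -25.375 dBFS.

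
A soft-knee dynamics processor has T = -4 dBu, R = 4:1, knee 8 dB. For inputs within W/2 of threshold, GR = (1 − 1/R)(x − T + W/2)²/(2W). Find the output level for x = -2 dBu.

x − T + W/2 = -2 − (-4) + 4 = 6.
GR = (1 − 1/4) × 6² / 16 = 0.75 × 36 / 16 = 1.6875 dB.
Output = -2 − 1.6875 = -3.6875 dBu.

-3.6875 dBu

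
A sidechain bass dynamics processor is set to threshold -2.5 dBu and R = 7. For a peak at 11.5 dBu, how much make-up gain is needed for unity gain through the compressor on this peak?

Overshoot 14 dB → 14/7 = 2 dB after compression, so the compressed level is -2.5 + 2 = -0.5 dBu.
Make-up = target − compressed = 11.5 − (-0.5) = 12 dB.

12 dB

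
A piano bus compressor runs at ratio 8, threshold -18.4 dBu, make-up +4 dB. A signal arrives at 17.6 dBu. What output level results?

-9.9 dBu

17.6 dBu sits 36 dB over threshold.
At 8:1 the overshoot is divided by 8, leaving 4.5 dB above threshold.
So the level is -18.4 + 4.5 = -13.9 dBu; make-up adds 4 dB, giving -9.9 dBu.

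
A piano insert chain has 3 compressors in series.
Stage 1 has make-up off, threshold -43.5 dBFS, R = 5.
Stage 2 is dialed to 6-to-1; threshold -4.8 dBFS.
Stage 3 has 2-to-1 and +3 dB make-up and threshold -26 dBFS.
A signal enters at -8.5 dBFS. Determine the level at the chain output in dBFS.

Stage 1: overshoot 35 dB → 35/5 = 7 dB → -36.5 dBFS.
Stage 2: -36.5 dBFS is at or below the -4.8 dBFS threshold — no compression; output -36.5 dBFS.
Stage 3: -36.5 dBFS is at or below the -26 dBFS threshold — no compression; make-up brings it to -33.5 dBFS.

-33.5 dBFS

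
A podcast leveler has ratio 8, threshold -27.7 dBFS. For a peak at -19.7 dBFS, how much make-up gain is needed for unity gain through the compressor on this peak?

Without make-up, output = threshold + overshoot/8 = -27.7 + 1 = -26.7 dBFS.
Gap to target: 7 dB.

7 dB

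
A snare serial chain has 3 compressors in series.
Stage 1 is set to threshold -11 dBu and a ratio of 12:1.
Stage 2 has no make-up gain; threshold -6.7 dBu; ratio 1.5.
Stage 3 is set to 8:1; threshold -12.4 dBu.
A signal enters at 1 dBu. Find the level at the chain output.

Stage 1: 1 dBu is 12 dB over -11 dBu; at 12:1 that becomes 1 dB over, giving -10 dBu.
Stage 2: -10 dBu is at or below the -6.7 dBu threshold — no compression; output -10 dBu.
Stage 3: -10 dBu is 2.4 dB over -12.4 dBu; at 8:1 that becomes 0.3 dB over, giving -12.1 dBu.

-12.1 dBu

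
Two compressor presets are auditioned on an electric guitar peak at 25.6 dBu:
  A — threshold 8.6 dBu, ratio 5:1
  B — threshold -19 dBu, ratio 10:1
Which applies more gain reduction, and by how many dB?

A: GR = 17 − 17/5 = 13.6 dB.
B: GR = 44.6 − 44.6/10 = 40.14 dB.
B applies 26.54 dB more gain reduction.

B, by 26.54 dB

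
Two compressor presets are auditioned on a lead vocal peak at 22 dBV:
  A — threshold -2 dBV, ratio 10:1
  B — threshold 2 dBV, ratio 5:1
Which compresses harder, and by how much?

A: 24 dB over, compressed to 2.4 dB over, so 21.6 dB of GR.
B: 20 dB over, compressed to 4 dB over, so 16 dB of GR.
A applies 5.6 dB more gain reduction.

A, by 5.6 dB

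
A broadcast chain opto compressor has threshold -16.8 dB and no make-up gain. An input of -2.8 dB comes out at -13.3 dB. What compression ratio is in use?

Input overshoot = -2.8 − (-16.8) = 14 dB; output overshoot = -13.3 − (-16.8) = 3.5 dB.
Ratio = 14 / 3.5 = 4.

4:1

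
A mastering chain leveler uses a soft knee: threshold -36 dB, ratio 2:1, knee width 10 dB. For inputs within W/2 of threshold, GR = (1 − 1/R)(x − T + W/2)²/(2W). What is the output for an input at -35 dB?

x − T + W/2 = -35 − (-36) + 5 = 6.
GR = (1 − 1/2) × 6² / 20 = 0.5 × 36 / 20 = 0.9 dB.
Output = -35 − 0.9 = -35.9 dB.

-35.9 dB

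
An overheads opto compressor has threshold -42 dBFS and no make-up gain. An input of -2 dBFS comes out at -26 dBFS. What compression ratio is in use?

Input overshoot = -2 − (-42) = 40 dB; output overshoot = -26 − (-42) = 16 dB.
Ratio = 40 / 16 = 2.5.

2.5:1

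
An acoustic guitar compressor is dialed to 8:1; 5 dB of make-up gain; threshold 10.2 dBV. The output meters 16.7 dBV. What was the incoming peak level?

22.2 dBV

Stripping the +5 dB make-up gives 11.7 dBV at the gain stage.
That's 1.5 dB above the 10.2 dBV threshold.
Before 8:1 compression the overshoot was 1.5 × 8 = 12 dB, so input = 10.2 + 12 = 22.2 dBV.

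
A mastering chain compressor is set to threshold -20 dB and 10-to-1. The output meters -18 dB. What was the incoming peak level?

Post-compression overshoot = -18 − (-20) = 2 dB.
Before 10:1 compression the overshoot was 2 × 10 = 20 dB, so input = -20 + 20 = 0 dB.

0 dB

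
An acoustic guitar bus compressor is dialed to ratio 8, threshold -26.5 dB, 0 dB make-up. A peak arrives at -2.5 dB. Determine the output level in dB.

Overshoot: -2.5 − (-26.5) = 24 dB.
The 24 dB excess becomes 3 dB after 8:1 reduction.
That puts the output at -23.5 dB.

-23.5 dB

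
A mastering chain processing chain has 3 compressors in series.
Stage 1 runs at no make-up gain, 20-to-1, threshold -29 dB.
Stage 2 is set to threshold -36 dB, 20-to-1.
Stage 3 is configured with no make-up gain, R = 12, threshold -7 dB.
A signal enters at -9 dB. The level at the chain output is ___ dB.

-35.6 dB

Stage 1: overshoot 20 dB → 20/20 = 1 dB → -28 dB.
Stage 2: 8 dB above -36 dB, reduced 20:1 to 0.4 dB above → -35.6 dB.
Stage 3: -35.6 dB is at or below the -7 dB threshold — no compression; output -35.6 dB.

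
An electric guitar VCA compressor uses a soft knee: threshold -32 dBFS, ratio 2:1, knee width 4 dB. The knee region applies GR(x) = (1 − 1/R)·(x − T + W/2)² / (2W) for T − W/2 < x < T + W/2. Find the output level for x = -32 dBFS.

-32.25 dBFS

x − T + W/2 = -32 − (-32) + 2 = 2.
GR = (1 − 1/2) × 2² / 8 = 0.5 × 4 / 8 = 0.25 dB.
Output = -32 − 0.25 = -32.25 dBFS.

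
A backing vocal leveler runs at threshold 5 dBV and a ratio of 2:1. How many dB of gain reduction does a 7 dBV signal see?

1 dB

The signal is 2 dB above threshold.
A 2:1 ratio leaves 1 dB of that excess.
Gain reduction = 2 − 1 = 1 dB.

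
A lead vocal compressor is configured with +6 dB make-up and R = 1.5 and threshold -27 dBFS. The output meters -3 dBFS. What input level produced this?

Stripping the +6 dB make-up gives -9 dBFS at the gain stage.
Post-compression overshoot = -9 − (-27) = 18 dB.
Before 1.5:1 compression the overshoot was 18 × 1.5 = 27 dB, so input = -27 + 27 = 0 dBFS.

0 dBFS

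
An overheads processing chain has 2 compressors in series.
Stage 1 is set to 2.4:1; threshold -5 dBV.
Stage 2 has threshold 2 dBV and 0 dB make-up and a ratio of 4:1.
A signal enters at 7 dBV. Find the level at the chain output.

Stage 1: 7 dBV is 12 dB over -5 dBV; at 2.4:1 that becomes 5 dB over, giving 0 dBV.
Stage 2: 0 dBV ≤ 2 dBV, so stage 2 doesn't engage; output 0 dBV.

0 dBV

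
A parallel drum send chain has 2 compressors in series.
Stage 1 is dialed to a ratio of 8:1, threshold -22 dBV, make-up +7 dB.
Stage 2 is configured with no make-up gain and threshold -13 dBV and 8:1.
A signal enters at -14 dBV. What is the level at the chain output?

Stage 1: 8 dB above -22 dBV, reduced 8:1 to 1 dB above → -21 dBV; +7 dB make-up → -14 dBV.
Stage 2: -14 dBV is at or below the -13 dBV threshold — no compression; output -14 dBV.

-14 dBV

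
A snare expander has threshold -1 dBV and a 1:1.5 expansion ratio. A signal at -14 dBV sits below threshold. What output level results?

-20.5 dBV

Undershoot = (-1) − (-14) = 13 dB.
At 1:1.5, that expands to 19.5 dB under threshold.
Output = -1 − 19.5 = -20.5 dBV.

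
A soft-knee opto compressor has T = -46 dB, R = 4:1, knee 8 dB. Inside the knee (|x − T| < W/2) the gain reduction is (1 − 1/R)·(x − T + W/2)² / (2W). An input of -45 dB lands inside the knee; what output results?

-46.171875 dB

x − T + W/2 = -45 − (-46) + 4 = 5.
GR = (1 − 1/4) × 5² / 16 = 0.75 × 25 / 16 = 1.171875 dB.
Output = -45 − 1.171875 = -46.171875 dB.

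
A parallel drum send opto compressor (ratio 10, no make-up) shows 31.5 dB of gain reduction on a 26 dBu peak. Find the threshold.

Input is 35 dB above T (since output overshoot × R = input overshoot: (-5.5 − T)·10 = 26 − T gives T = -9 dBu).
Check: -9 + (26 − (-9))/10 = -9 + 3.5 = -5.5 dBu. ✓

-9 dBu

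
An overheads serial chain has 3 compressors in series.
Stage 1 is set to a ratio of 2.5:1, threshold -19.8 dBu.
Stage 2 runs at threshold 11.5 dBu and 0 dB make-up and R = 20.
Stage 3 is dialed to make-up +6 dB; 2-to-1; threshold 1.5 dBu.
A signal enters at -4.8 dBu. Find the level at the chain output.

-7.8 dBu

Stage 1: overshoot 15 dB → 15/2.5 = 6 dB → -13.8 dBu.
Stage 2: -13.8 dBu is at or below the 11.5 dBu threshold — no compression; output -13.8 dBu.
Stage 3: below threshold (-13.8 ≤ 1.5); passes unchanged; make-up brings it to -7.8 dBu.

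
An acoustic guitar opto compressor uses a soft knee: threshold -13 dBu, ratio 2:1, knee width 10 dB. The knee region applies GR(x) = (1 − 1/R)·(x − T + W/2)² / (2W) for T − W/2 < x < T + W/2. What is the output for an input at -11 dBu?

-12.225 dBu

x − T + W/2 = -11 − (-13) + 5 = 7.
GR = (1 − 1/2) × 7² / 20 = 0.5 × 49 / 20 = 1.225 dB.
Output = -11 − 1.225 = -12.225 dBu.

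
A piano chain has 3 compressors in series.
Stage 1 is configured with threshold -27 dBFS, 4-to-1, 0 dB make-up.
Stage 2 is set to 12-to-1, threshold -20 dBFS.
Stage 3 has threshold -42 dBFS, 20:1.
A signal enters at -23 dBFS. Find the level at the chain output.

-41.2 dBFS

Stage 1: overshoot 4 dB → 4/4 = 1 dB → -26 dBFS.
Stage 2: -26 dBFS is at or below the -20 dBFS threshold — no compression; output -26 dBFS.
Stage 3: 16 dB above -42 dBFS, reduced 20:1 to 0.8 dB above → -41.2 dBFS.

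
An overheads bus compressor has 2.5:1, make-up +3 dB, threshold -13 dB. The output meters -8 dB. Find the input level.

-8 dB

Before make-up, the level was -8 − 3 = -11 dB.
That's 2 dB above the -13 dB threshold.
Input overshoot = R × output overshoot = 5 dB → input = -13 + 5 = -8 dB.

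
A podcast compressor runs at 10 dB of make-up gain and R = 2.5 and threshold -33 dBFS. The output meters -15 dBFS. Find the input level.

Stripping the +10 dB make-up gives -25 dBFS at the gain stage.
That's 8 dB above the -33 dBFS threshold.
Before 2.5:1 compression the overshoot was 8 × 2.5 = 20 dB, so input = -33 + 20 = -13 dBFS.

-13 dBFS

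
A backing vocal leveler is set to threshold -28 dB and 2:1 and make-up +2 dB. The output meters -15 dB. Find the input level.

Before make-up, the level was -15 − 2 = -17 dB.
The compressed level sits -17 − (-28) = 11 dB over threshold.
Before 2:1 compression the overshoot was 11 × 2 = 22 dB, so input = -28 + 22 = -6 dB.

-6 dB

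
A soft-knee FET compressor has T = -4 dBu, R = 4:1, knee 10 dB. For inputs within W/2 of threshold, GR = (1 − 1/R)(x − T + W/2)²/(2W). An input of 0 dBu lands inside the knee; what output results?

x − T + W/2 = 0 − (-4) + 5 = 9.
GR = (1 − 1/4) × 9² / 20 = 0.75 × 81 / 20 = 3.0375 dB.
Output = 0 − 3.0375 = -3.0375 dBu.

-3.0375 dBu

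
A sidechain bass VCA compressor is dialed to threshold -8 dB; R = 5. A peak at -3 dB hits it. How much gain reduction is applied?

4 dB

The signal is 5 dB above threshold.
After 5:1 compression the overshoot becomes 5/5 = 1 dB.
So the signal is attenuated by 5 − 1 = 4 dB.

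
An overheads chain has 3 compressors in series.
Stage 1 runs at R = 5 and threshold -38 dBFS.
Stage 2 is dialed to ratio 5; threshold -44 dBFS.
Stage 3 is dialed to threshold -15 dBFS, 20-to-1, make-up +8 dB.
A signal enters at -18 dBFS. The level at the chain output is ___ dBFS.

-34 dBFS

Stage 1: overshoot 20 dB → 20/5 = 4 dB → -34 dBFS.
Stage 2: -34 dBFS is 10 dB over -44 dBFS; at 5:1 that becomes 2 dB over, giving -42 dBFS.
Stage 3: -42 dBFS ≤ -15 dBFS, so stage 3 doesn't engage; make-up brings it to -34 dBFS.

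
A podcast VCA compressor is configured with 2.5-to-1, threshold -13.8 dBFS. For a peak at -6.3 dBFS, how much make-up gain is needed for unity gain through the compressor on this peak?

4.5 dB

The peak compresses to -13.8 + 7.5/2.5 = -10.8 dBFS.
To reach -6.3 dBFS requires -6.3 − (-10.8) = 4.5 dB of make-up.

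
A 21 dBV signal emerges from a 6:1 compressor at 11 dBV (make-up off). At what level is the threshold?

9 dBV

Let T be the threshold. Output overshoot = (input overshoot)/R, so 11 − T = (21 − T)/6.
6·(11 − T) = 21 − T → 5·T = 66 − 21 = 45.
T = 45/5 = 9 dBV.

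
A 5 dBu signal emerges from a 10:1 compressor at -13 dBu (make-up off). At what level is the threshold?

-15 dBu

Gain reduction = 5 − (-13) = 18 dB; output overshoot = GR / (R − 1) = 18 / 9 = 2 dB.
Threshold = output − output overshoot = -13 − 2 = -15 dBu.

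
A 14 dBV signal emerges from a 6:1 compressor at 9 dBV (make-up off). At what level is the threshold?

8 dBV

Let T be the threshold. Output overshoot = (input overshoot)/R, so 9 − T = (14 − T)/6.
6·(9 − T) = 14 − T → 5·T = 54 − 14 = 40.
T = 40/5 = 8 dBV.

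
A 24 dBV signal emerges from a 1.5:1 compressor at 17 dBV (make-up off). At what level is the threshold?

Let T be the threshold. Output overshoot = (input overshoot)/R, so 17 − T = (24 − T)/1.5.
1.5·(17 − T) = 24 − T → 0.5·T = 25.5 − 24 = 1.5.
T = 1.5/0.5 = 3 dBV.

3 dBV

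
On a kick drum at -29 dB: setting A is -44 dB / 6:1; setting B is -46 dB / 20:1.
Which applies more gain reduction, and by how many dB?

B, by 3.65 dB

A: 15 dB over, compressed to 2.5 dB over, so 12.5 dB of GR.
B: 17 dB over, compressed to 0.85 dB over, so 16.15 dB of GR.
Difference: 3.65 dB in favour of B.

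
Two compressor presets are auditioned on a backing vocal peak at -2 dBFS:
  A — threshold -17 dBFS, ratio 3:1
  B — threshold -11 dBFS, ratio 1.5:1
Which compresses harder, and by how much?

A, by 7 dB

A: 15 dB over, compressed to 5 dB over, so 10 dB of GR.
B: 9 dB over, compressed to 6 dB over, so 3 dB of GR.
Difference: 7 dB in favour of A.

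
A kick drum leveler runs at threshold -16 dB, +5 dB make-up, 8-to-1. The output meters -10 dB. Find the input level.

Before make-up, the level was -10 − 5 = -15 dB.
Post-compression overshoot = -15 − (-16) = 1 dB.
Input overshoot = R × output overshoot = 8 dB → input = -16 + 8 = -8 dB.

-8 dB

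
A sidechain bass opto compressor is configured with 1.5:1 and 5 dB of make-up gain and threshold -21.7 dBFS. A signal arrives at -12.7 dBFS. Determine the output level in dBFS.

The input is 9 dB above the -21.7 dBFS threshold.
The 9 dB excess becomes 6 dB after 1.5:1 reduction.
So the level is -21.7 + 6 = -15.7 dBFS; make-up adds 5 dB, giving -10.7 dBFS.

-10.7 dBFS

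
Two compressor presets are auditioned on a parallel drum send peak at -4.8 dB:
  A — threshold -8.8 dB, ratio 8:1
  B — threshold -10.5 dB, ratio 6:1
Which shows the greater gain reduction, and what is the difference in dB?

B, by 1.25 dB

A: 4 dB over, compressed to 0.5 dB over, so 3.5 dB of GR.
B: 5.7 dB over, compressed to 0.95 dB over, so 4.75 dB of GR.
B reduces 1.25 dB more.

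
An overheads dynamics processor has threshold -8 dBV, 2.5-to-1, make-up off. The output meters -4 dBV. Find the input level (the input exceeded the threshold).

The compressed level sits -4 − (-8) = 4 dB over threshold.
Undo the ratio: input overshoot = 4 × 2.5 = 10 dB, giving input = 2 dBV.

2 dBV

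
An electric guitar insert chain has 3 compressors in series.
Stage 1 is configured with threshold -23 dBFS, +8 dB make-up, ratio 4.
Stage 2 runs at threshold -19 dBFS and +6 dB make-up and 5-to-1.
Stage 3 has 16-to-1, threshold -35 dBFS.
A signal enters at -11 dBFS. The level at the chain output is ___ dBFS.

Stage 1: overshoot 12 dB → 12/4 = 3 dB → -20 dBFS; +8 dB make-up → -12 dBFS.
Stage 2: overshoot 7 dB → 7/5 = 1.4 dB → -17.6 dBFS; +6 dB make-up → -11.6 dBFS.
Stage 3: overshoot 23.4 dB → 23.4/16 = 1.4625 dB → -33.5375 dBFS.

-33.5375 dBFS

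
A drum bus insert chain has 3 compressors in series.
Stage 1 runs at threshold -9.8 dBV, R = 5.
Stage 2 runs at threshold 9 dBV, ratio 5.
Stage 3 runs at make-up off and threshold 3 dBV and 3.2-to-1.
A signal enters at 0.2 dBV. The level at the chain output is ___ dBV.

Stage 1: overshoot 10 dB → 10/5 = 2 dB → -7.8 dBV.
Stage 2: -7.8 dBV is at or below the 9 dBV threshold — no compression; output -7.8 dBV.
Stage 3: -7.8 dBV is at or below the 3 dBV threshold — no compression; output -7.8 dBV.

-7.8 dBV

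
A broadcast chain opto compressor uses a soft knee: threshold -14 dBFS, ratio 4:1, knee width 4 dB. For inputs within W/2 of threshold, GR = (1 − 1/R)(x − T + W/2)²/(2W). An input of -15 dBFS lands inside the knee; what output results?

-15.09375 dBFS

x − T + W/2 = -15 − (-14) + 2 = 1.
GR = (1 − 1/4) × 1² / 8 = 0.75 × 1 / 8 = 0.09375 dB.
Output = -15 − 0.09375 = -15.09375 dBFS.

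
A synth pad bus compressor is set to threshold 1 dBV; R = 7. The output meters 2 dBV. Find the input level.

8 dBV

That's 1 dB above the 1 dBV threshold.
Undo the ratio: input overshoot = 1 × 7 = 7 dB, giving input = 8 dBV.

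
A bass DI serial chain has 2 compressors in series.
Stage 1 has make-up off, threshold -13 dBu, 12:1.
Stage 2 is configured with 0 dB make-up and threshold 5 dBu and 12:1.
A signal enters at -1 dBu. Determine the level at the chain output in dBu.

-12 dBu

Stage 1: 12 dB above -13 dBu, reduced 12:1 to 1 dB above → -12 dBu.
Stage 2: -12 dBu is at or below the 5 dBu threshold — no compression; output -12 dBu.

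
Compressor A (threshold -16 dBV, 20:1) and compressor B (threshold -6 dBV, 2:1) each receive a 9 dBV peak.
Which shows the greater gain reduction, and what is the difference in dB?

A, by 16.25 dB

A: overshoot 25 dB → output overshoot 1.25 dB → GR 23.75 dB.
B: overshoot 15 dB → output overshoot 7.5 dB → GR 7.5 dB.
Difference: 16.25 dB in favour of A.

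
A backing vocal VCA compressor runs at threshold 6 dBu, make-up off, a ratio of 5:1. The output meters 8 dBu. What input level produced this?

Post-compression overshoot = 8 − 6 = 2 dB.
Undo the ratio: input overshoot = 2 × 5 = 10 dB, giving input = 16 dBu.

16 dBu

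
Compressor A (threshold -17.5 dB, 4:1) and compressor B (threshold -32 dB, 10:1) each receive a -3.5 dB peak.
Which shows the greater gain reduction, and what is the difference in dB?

B, by 15.15 dB

A: overshoot 14 dB → output overshoot 3.5 dB → GR 10.5 dB.
B: overshoot 28.5 dB → output overshoot 2.85 dB → GR 25.65 dB.
Difference: 15.15 dB in favour of B.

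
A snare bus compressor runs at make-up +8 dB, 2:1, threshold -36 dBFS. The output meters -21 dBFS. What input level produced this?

-22 dBFS

Remove make-up: -21 − 8 = -29 dBFS.
That's 7 dB above the -36 dBFS threshold.
Before 2:1 compression the overshoot was 7 × 2 = 14 dB, so input = -36 + 14 = -22 dBFS.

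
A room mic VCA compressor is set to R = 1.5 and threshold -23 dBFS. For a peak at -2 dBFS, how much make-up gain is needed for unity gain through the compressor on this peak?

Overshoot 21 dB → 21/1.5 = 14 dB after compression, so the compressed level is -23 + 14 = -9 dBFS.
Make-up = target − compressed = -2 − (-9) = 7 dB.

7 dB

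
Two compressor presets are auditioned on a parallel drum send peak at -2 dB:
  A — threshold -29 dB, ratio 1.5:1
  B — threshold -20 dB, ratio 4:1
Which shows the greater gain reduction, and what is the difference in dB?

A: 27 dB over, compressed to 18 dB over, so 9 dB of GR.
B: 18 dB over, compressed to 4.5 dB over, so 13.5 dB of GR.
B applies 4.5 dB more gain reduction.

B, by 4.5 dB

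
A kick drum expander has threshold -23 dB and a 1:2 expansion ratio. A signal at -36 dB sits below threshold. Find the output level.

The input is 13 dB below the -23 dB threshold.
A 1:2 expander multiplies undershoot by 2: 13 × 2 = 26 dB below threshold.
Output = -23 − 26 = -49 dB.

-49 dB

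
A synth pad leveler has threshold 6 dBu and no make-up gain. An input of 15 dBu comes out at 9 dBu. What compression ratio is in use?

3:1

Input overshoot = 15 − 6 = 9 dB; output overshoot = 9 − 6 = 3 dB.
Ratio = 9 / 3 = 3.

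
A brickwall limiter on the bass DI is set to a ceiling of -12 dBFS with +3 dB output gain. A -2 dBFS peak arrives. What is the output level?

-9 dBFS

At ∞:1, everything above -12 dBFS is held at the ceiling.
Output gain then adds 3 dB: -12 + 3 = -9 dBFS.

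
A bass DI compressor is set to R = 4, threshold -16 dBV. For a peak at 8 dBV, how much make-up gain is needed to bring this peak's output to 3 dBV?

13 dB

The peak compresses to -16 + 24/4 = -10 dBV.
To reach 3 dBV requires 3 − (-10) = 13 dB of make-up.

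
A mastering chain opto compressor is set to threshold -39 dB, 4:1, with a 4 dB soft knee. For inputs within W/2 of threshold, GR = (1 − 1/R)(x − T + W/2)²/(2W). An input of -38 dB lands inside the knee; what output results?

-38.84375 dB

x − T + W/2 = -38 − (-39) + 2 = 3.
GR = (1 − 1/4) × 3² / 8 = 0.75 × 9 / 8 = 0.84375 dB.
Output = -38 − 0.84375 = -38.84375 dB.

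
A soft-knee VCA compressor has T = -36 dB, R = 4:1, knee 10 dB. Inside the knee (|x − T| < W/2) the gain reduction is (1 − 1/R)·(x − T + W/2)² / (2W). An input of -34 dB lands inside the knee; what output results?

x − T + W/2 = -34 − (-36) + 5 = 7.
GR = (1 − 1/4) × 7² / 20 = 0.75 × 49 / 20 = 1.8375 dB.
Output = -34 − 1.8375 = -35.8375 dB.

-35.8375 dB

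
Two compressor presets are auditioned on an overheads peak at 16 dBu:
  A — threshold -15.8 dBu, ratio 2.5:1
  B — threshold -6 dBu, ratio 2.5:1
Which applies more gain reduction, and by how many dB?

A: GR = 31.8 − 31.8/2.5 = 19.08 dB.
B: GR = 22 − 22/2.5 = 13.2 dB.
A applies 5.88 dB more gain reduction.

A, by 5.88 dB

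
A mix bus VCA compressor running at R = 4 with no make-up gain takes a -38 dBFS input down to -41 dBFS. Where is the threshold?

Gain reduction = -38 − (-41) = 3 dB; output overshoot = GR / (R − 1) = 3 / 3 = 1 dB.
Threshold = output − output overshoot = -41 − 1 = -42 dBFS.

-42 dBFS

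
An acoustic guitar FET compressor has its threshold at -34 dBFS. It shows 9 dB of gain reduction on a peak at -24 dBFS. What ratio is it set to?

Input overshoot = -24 − (-34) = 10 dB.
Output overshoot = 10 − 9 = 1 dB.
Ratio = input overshoot / output overshoot = 10 / 1 = 10.

10:1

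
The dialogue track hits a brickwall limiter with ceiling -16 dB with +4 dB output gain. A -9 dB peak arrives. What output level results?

A brickwall limiter is an ∞:1 compressor: any input above the ceiling is clamped to -16 dB.
Output gain then adds 4 dB: -16 + 4 = -12 dB.

-12 dB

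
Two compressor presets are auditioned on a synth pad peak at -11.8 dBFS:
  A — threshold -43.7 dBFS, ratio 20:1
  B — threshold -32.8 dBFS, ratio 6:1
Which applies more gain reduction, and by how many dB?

A: 31.9 dB over, compressed to 1.595 dB over, so 30.305 dB of GR.
B: 21 dB over, compressed to 3.5 dB over, so 17.5 dB of GR.
Difference: 12.805 dB in favour of A.

A, by 12.805 dB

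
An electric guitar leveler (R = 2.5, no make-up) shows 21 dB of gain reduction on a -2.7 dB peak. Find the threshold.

-37.7 dB

Input is 35 dB above T (since output overshoot × R = input overshoot: (-23.7 − T)·2.5 = -2.7 − T gives T = -37.7 dB).
Check: -37.7 + (-2.7 − (-37.7))/2.5 = -37.7 + 14 = -23.7 dB. ✓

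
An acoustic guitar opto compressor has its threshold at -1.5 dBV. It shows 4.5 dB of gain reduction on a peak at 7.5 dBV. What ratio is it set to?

2:1

Input overshoot = 7.5 − (-1.5) = 9 dB.
Output overshoot = 9 − 4.5 = 4.5 dB.
Ratio = input overshoot / output overshoot = 9 / 4.5 = 2.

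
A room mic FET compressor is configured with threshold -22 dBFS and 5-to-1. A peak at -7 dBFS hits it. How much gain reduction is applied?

-7 dBFS exceeds the threshold by 15 dB.
A 5:1 ratio leaves 3 dB of that excess.
GR = overshoot in − overshoot out = 15 − 3 = 12 dB.

12 dB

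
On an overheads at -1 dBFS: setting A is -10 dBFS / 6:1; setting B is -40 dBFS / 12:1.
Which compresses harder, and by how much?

A: GR = 9 − 9/6 = 7.5 dB.
B: GR = 39 − 39/12 = 35.75 dB.
B applies 28.25 dB more gain reduction.

B, by 28.25 dB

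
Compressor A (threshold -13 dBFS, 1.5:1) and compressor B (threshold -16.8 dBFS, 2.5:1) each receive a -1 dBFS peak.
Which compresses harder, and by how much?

B, by 5.48 dB

A: GR = 12 − 12/1.5 = 4 dB.
B: GR = 15.8 − 15.8/2.5 = 9.48 dB.
B reduces 5.48 dB more.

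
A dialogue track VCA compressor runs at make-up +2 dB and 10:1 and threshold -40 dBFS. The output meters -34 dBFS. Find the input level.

Before make-up, the level was -34 − 2 = -36 dBFS.
Post-compression overshoot = -36 − (-40) = 4 dB.
Input overshoot = R × output overshoot = 40 dB → input = -40 + 40 = 0 dBFS.

0 dBFS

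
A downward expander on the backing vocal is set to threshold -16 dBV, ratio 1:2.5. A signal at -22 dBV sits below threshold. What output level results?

-31 dBV

Undershoot = (-16) − (-22) = 6 dB.
At 1:2.5, that expands to 15 dB under threshold.
Output = -16 − 15 = -31 dBV.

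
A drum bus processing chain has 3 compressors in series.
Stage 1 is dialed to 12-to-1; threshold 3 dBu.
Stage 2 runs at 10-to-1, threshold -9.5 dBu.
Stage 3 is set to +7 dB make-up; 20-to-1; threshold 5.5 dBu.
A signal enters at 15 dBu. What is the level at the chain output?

-1.15 dBu

Stage 1: overshoot 12 dB → 12/12 = 1 dB → 4 dBu.
Stage 2: overshoot 13.5 dB → 13.5/10 = 1.35 dB → -8.15 dBu.
Stage 3: below threshold (-8.15 ≤ 5.5); passes unchanged; make-up brings it to -1.15 dBu.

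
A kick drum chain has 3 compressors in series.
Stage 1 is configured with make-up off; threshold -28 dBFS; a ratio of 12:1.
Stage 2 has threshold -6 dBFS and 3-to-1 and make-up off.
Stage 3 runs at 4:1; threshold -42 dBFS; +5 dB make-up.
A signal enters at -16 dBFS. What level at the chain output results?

Stage 1: -16 dBFS is 12 dB over -28 dBFS; at 12:1 that becomes 1 dB over, giving -27 dBFS.
Stage 2: -27 dBFS ≤ -6 dBFS, so stage 2 doesn't engage; output -27 dBFS.
Stage 3: -27 dBFS is 15 dB over -42 dBFS; at 4:1 that becomes 3.75 dB over, giving -38.25 dBFS; +5 dB make-up → -33.25 dBFS.

-33.25 dBFS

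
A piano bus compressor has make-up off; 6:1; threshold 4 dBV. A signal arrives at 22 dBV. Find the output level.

7 dBV

22 dBV sits 18 dB over threshold.
The 18 dB excess becomes 3 dB after 6:1 reduction.
Output = 4 + 3 = 7 dBV.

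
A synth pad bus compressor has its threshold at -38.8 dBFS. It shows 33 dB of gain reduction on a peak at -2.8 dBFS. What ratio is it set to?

12:1

Input overshoot = -2.8 − (-38.8) = 36 dB.
Output overshoot = 36 − 33 = 3 dB.
Ratio = input overshoot / output overshoot = 36 / 3 = 12.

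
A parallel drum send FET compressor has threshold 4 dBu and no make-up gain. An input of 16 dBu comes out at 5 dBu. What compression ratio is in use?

Input overshoot = 16 − 4 = 12 dB; output overshoot = 5 − 4 = 1 dB.
Ratio = 12 / 1 = 12.

12:1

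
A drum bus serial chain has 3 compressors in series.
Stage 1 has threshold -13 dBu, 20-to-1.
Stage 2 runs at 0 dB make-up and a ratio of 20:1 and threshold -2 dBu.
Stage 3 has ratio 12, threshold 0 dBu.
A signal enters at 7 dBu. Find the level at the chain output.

-12 dBu

Stage 1: 20 dB above -13 dBu, reduced 20:1 to 1 dB above → -12 dBu.
Stage 2: -12 dBu is at or below the -2 dBu threshold — no compression; output -12 dBu.
Stage 3: -12 dBu ≤ 0 dBu, so stage 3 doesn't engage; output -12 dBu.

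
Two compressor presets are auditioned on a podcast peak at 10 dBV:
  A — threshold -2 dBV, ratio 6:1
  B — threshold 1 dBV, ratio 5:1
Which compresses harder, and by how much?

A: GR = 12 − 12/6 = 10 dB.
B: GR = 9 − 9/5 = 7.2 dB.
A reduces 2.8 dB more.

A, by 2.8 dB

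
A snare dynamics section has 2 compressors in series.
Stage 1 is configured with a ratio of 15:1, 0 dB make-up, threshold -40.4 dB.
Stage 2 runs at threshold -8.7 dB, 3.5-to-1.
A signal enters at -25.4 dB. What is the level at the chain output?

Stage 1: -25.4 dB is 15 dB over -40.4 dB; at 15:1 that becomes 1 dB over, giving -39.4 dB.
Stage 2: -39.4 dB ≤ -8.7 dB, so stage 2 doesn't engage; output -39.4 dB.

-39.4 dB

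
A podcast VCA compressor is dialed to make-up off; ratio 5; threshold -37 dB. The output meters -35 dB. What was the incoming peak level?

That's 2 dB above the -37 dB threshold.
Undo the ratio: input overshoot = 2 × 5 = 10 dB, giving input = -27 dB.

-27 dB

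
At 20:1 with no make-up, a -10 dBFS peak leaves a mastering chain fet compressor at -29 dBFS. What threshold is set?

-30 dBFS

Gain reduction = -10 − (-29) = 19 dB; output overshoot = GR / (R − 1) = 19 / 19 = 1 dB.
Threshold = output − output overshoot = -29 − 1 = -30 dBFS.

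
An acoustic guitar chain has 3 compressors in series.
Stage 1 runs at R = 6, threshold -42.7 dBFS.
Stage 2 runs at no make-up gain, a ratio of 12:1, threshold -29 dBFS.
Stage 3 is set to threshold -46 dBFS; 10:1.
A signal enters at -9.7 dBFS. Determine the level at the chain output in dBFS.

Stage 1: -9.7 dBFS is 33 dB over -42.7 dBFS; at 6:1 that becomes 5.5 dB over, giving -37.2 dBFS.
Stage 2: -37.2 dBFS is at or below the -29 dBFS threshold — no compression; output -37.2 dBFS.
Stage 3: -37.2 dBFS is 8.8 dB over -46 dBFS; at 10:1 that becomes 0.88 dB over, giving -45.12 dBFS.

-45.12 dBFS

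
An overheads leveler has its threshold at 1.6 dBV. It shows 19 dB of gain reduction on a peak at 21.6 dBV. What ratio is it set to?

Input overshoot = 21.6 − 1.6 = 20 dB.
Output overshoot = 20 − 19 = 1 dB.
Ratio = input overshoot / output overshoot = 20 / 1 = 20.

20:1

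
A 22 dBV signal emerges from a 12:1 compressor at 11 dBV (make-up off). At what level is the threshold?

10 dBV

Let T be the threshold. Output overshoot = (input overshoot)/R, so 11 − T = (22 − T)/12.
12·(11 − T) = 22 − T → 11·T = 132 − 22 = 110.
T = 110/11 = 10 dBV.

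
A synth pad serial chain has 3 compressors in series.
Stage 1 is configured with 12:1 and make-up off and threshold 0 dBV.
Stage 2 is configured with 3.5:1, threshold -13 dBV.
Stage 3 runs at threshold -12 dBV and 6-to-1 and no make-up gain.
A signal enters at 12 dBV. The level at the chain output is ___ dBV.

-11.5 dBV

Stage 1: overshoot 12 dB → 12/12 = 1 dB → 1 dBV.
Stage 2: overshoot 14 dB → 14/3.5 = 4 dB → -9 dBV.
Stage 3: 3 dB above -12 dBV, reduced 6:1 to 0.5 dB above → -11.5 dBV.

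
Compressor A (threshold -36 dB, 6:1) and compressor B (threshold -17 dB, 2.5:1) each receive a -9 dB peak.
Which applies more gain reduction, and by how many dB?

A, by 17.7 dB

A: overshoot 27 dB → output overshoot 4.5 dB → GR 22.5 dB.
B: overshoot 8 dB → output overshoot 3.2 dB → GR 4.8 dB.
Difference: 17.7 dB in favour of A.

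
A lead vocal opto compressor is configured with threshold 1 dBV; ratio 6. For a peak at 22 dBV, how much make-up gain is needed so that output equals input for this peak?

17.5 dB

The peak compresses to 1 + 21/6 = 4.5 dBV.
To reach 22 dBV requires 22 − 4.5 = 17.5 dB of make-up.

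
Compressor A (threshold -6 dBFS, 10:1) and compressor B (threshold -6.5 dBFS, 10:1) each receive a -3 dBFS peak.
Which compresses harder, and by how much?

A: GR = 3 − 3/10 = 2.7 dB.
B: GR = 3.5 − 3.5/10 = 3.15 dB.
B reduces 0.45 dB more.

B, by 0.45 dB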